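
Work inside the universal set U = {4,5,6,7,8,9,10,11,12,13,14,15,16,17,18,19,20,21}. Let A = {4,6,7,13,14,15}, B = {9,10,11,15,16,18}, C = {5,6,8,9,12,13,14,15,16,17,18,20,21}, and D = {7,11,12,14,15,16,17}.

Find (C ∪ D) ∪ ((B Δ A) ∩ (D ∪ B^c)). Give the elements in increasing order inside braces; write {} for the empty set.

{4,5,6,7,8,9,11,12,13,14,15,16,17,18,20,21}

C ∪ D = {5,6,7,8,9,11,12,13,14,15,16,17,18,20,21}
B Δ A = {4,6,7,9,10,11,13,14,16,18}
B^c = {4,5,6,7,8,12,13,14,17,19,20,21}
D ∪ B^c = {4,5,6,7,8,11,12,13,14,15,16,17,19,20,21}
(B Δ A) ∩ (D ∪ B^c) = {4,6,7,11,13,14,16}
(C ∪ D) ∪ ((B Δ A) ∩ (D ∪ B^c)) = {4,5,6,7,8,9,11,12,13,14,15,16,17,18,20,21}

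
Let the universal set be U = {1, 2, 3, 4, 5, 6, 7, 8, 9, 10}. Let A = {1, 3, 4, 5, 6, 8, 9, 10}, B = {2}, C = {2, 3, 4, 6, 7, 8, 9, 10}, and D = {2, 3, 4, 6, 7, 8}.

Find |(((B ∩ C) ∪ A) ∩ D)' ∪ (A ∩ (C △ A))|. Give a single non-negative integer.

5

B ∩ C = {2}
(B ∩ C) ∪ A = {1, 2, 3, 4, 5, 6, 8, 9, 10}
((B ∩ C) ∪ A) ∩ D = {2, 3, 4, 6, 8}
(((B ∩ C) ∪ A) ∩ D)' = {1, 5, 7, 9, 10}
C △ A = {1, 2, 5, 7}
A ∩ (C △ A) = {1, 5}
(((B ∩ C) ∪ A) ∩ D)' ∪ (A ∩ (C △ A)) = {1, 5, 7, 9, 10}
|(((B ∩ C) ∪ A) ∩ D)' ∪ (A ∩ (C △ A))| = 5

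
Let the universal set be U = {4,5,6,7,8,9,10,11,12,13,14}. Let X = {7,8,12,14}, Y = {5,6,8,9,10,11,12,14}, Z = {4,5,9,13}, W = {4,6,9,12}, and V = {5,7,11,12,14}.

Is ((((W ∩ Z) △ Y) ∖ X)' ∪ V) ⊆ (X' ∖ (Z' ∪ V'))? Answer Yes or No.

No

W ∩ Z = {4,9}
(W ∩ Z) △ Y = {4,5,6,8,10,11,12,14}
((W ∩ Z) △ Y) ∖ X = {4,5,6,10,11}
(((W ∩ Z) △ Y) ∖ X)' = {7,8,9,12,13,14}
(((W ∩ Z) △ Y) ∖ X)' ∪ V = {5,7,8,9,11,12,13,14}
X' = {4,5,6,9,10,11,13}
Z' = {6,7,8,10,11,12,14}
V' = {4,6,8,9,10,13}
Z' ∪ V' = {4,6,7,8,9,10,11,12,13,14}
X' ∖ (Z' ∪ V') = {5}
7 ∈ (((W ∩ Z) △ Y) ∖ X)' ∪ V but 7 ∉ X' ∖ (Z' ∪ V'), so the inclusion fails.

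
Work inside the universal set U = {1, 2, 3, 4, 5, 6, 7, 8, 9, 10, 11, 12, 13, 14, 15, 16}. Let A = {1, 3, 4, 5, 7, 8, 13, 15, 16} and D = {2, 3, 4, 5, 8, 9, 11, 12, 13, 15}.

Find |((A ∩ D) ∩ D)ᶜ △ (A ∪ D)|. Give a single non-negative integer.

A ∩ D = {3, 4, 5, 8, 13, 15}
(A ∩ D) ∩ D = {3, 4, 5, 8, 13, 15}
((A ∩ D) ∩ D)ᶜ = {1, 2, 6, 7, 9, 10, 11, 12, 14, 16}
A ∪ D = {1, 2, 3, 4, 5, 7, 8, 9, 11, 12, 13, 15, 16}
((A ∩ D) ∩ D)ᶜ △ (A ∪ D) = {3, 4, 5, 6, 8, 10, 13, 14, 15}
|((A ∩ D) ∩ D)ᶜ △ (A ∪ D)| = 9

9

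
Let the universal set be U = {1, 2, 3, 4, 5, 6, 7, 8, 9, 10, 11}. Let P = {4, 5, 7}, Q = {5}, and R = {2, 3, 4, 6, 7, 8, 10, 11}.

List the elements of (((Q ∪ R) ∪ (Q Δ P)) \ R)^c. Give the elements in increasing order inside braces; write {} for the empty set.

{1, 2, 3, 4, 6, 7, 8, 9, 10, 11}

Q ∪ R = {2, 3, 4, 5, 6, 7, 8, 10, 11}
Q Δ P = {4, 7}
(Q ∪ R) ∪ (Q Δ P) = {2, 3, 4, 5, 6, 7, 8, 10, 11}
((Q ∪ R) ∪ (Q Δ P)) \ R = {5}
(((Q ∪ R) ∪ (Q Δ P)) \ R)^c = {1, 2, 3, 4, 6, 7, 8, 9, 10, 11}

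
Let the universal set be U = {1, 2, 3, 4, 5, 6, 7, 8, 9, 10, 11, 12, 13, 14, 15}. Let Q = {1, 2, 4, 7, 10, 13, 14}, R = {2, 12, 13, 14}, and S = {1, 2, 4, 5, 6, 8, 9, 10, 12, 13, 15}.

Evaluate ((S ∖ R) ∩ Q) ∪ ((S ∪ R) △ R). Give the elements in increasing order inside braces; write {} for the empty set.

S ∖ R = {1, 4, 5, 6, 8, 9, 10, 15}
(S ∖ R) ∩ Q = {1, 4, 10}
S ∪ R = {1, 2, 4, 5, 6, 8, 9, 10, 12, 13, 14, 15}
(S ∪ R) △ R = {1, 4, 5, 6, 8, 9, 10, 15}
((S ∖ R) ∩ Q) ∪ ((S ∪ R) △ R) = {1, 4, 5, 6, 8, 9, 10, 15}

{1, 4, 5, 6, 8, 9, 10, 15}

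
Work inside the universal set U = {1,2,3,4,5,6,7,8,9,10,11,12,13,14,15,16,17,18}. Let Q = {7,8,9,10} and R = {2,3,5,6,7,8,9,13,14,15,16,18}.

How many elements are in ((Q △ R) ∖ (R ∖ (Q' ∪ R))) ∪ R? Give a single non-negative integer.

Q △ R = {2,3,5,6,10,13,14,15,16,18}
Q' = {1,2,3,4,5,6,11,12,13,14,15,16,17,18}
Q' ∪ R = {1,2,3,4,5,6,7,8,9,11,12,13,14,15,16,17,18}
R ∖ (Q' ∪ R) = {}
(Q △ R) ∖ (R ∖ (Q' ∪ R)) = {2,3,5,6,10,13,14,15,16,18}
((Q △ R) ∖ (R ∖ (Q' ∪ R))) ∪ R = {2,3,5,6,7,8,9,10,13,14,15,16,18}
|((Q △ R) ∖ (R ∖ (Q' ∪ R))) ∪ R| = 13

13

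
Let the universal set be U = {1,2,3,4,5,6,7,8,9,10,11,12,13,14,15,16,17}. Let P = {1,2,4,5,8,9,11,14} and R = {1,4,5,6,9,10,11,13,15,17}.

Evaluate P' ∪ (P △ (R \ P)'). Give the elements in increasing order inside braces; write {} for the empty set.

P' = {3,6,7,10,12,13,15,16,17}
R \ P = {6,10,13,15,17}
(R \ P)' = {1,2,3,4,5,7,8,9,11,12,14,16}
P △ (R \ P)' = {3,7,12,16}
P' ∪ (P △ (R \ P)') = {3,6,7,10,12,13,15,16,17}

{3,6,7,10,12,13,15,16,17}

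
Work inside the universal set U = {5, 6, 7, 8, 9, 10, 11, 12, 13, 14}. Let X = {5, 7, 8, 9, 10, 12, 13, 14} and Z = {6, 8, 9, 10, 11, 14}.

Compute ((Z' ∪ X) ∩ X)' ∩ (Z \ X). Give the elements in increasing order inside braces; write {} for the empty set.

{6, 11}

Z' = {5, 7, 12, 13}
Z' ∪ X = {5, 7, 8, 9, 10, 12, 13, 14}
(Z' ∪ X) ∩ X = {5, 7, 8, 9, 10, 12, 13, 14}
((Z' ∪ X) ∩ X)' = {6, 11}
Z \ X = {6, 11}
((Z' ∪ X) ∩ X)' ∩ (Z \ X) = {6, 11}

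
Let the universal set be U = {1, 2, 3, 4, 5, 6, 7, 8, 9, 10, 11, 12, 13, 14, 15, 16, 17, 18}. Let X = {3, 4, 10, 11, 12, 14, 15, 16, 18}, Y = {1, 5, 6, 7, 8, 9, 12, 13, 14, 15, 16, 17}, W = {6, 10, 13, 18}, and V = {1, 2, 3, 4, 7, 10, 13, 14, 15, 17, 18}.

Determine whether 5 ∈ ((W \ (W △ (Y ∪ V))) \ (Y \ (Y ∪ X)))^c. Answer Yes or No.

Yes

5 ∈ Y and 5 ∉ V, so 5 ∈ Y ∪ V
5 ∉ W and 5 ∈ (Y ∪ V), so 5 ∈ W △ (Y ∪ V)
5 ∉ W and 5 ∈ (W △ (Y ∪ V)), so 5 ∉ W \ (W △ (Y ∪ V))
5 ∈ Y and 5 ∉ X, so 5 ∈ Y ∪ X
5 ∈ Y and 5 ∈ (Y ∪ X), so 5 ∉ Y \ (Y ∪ X)
5 ∉ (W \ (W △ (Y ∪ V))) and 5 ∉ (Y \ (Y ∪ X)), so 5 ∉ (W \ (W △ (Y ∪ V))) \ (Y \ (Y ∪ X))
5 ∈ ((W \ (W △ (Y ∪ V))) \ (Y \ (Y ∪ X)))^c since 5 ∉ ((W \ (W △ (Y ∪ V))) \ (Y \ (Y ∪ X)))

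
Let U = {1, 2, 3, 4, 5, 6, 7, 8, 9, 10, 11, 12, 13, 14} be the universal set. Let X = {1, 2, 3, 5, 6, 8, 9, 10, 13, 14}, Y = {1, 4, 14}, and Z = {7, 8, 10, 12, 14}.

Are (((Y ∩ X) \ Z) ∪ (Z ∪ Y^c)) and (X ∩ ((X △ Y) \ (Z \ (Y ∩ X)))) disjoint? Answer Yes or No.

No

Y ∩ X = {1, 14}
(Y ∩ X) \ Z = {1}
Y^c = {2, 3, 5, 6, 7, 8, 9, 10, 11, 12, 13}
Z ∪ Y^c = {2, 3, 5, 6, 7, 8, 9, 10, 11, 12, 13, 14}
((Y ∩ X) \ Z) ∪ (Z ∪ Y^c) = {1, 2, 3, 5, 6, 7, 8, 9, 10, 11, 12, 13, 14}
X △ Y = {2, 3, 4, 5, 6, 8, 9, 10, 13}
Z \ (Y ∩ X) = {7, 8, 10, 12}
(X △ Y) \ (Z \ (Y ∩ X)) = {2, 3, 4, 5, 6, 9, 13}
X ∩ ((X △ Y) \ (Z \ (Y ∩ X))) = {2, 3, 5, 6, 9, 13}
2 lies in both, so they are not disjoint.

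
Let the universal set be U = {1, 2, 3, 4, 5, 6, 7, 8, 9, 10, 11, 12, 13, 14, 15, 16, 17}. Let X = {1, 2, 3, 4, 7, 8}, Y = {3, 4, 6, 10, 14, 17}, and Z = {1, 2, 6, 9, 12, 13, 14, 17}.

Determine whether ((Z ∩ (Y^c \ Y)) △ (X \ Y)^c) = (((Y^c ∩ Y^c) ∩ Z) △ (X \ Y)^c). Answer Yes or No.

Y^c = {1, 2, 5, 7, 8, 9, 11, 12, 13, 15, 16}
Y^c \ Y = {1, 2, 5, 7, 8, 9, 11, 12, 13, 15, 16}
Z ∩ (Y^c \ Y) = {1, 2, 9, 12, 13}
X \ Y = {1, 2, 7, 8}
(X \ Y)^c = {3, 4, 5, 6, 9, 10, 11, 12, 13, 14, 15, 16, 17}
(Z ∩ (Y^c \ Y)) △ (X \ Y)^c = {1, 2, 3, 4, 5, 6, 10, 11, 14, 15, 16, 17}
Y^c ∩ Y^c = {1, 2, 5, 7, 8, 9, 11, 12, 13, 15, 16}
(Y^c ∩ Y^c) ∩ Z = {1, 2, 9, 12, 13}
((Y^c ∩ Y^c) ∩ Z) △ (X \ Y)^c = {1, 2, 3, 4, 5, 6, 10, 11, 14, 15, 16, 17}
Both equal {1, 2, 3, 4, 5, 6, 10, 11, 14, 15, 16, 17}, so (Z ∩ (Y^c \ Y)) △ (X \ Y)^c = ((Y^c ∩ Y^c) ∩ Z) △ (X \ Y)^c.

Yes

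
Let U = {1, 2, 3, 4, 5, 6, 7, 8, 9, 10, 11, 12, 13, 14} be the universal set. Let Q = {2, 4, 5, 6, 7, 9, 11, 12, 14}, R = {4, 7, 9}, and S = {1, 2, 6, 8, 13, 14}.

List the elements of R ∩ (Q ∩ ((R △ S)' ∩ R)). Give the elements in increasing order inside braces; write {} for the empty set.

{}

R △ S = {1, 2, 4, 6, 7, 8, 9, 13, 14}
(R △ S)' = {3, 5, 10, 11, 12}
(R △ S)' ∩ R = {}
Q ∩ ((R △ S)' ∩ R) = {}
R ∩ (Q ∩ ((R △ S)' ∩ R)) = {}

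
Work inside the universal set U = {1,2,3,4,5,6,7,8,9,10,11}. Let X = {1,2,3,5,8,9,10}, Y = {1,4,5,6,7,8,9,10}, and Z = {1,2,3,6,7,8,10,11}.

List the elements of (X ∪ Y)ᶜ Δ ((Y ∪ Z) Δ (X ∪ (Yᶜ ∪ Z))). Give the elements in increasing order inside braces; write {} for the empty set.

X ∪ Y = {1,2,3,4,5,6,7,8,9,10}
(X ∪ Y)ᶜ = {11}
Y ∪ Z = {1,2,3,4,5,6,7,8,9,10,11}
Yᶜ = {2,3,11}
Yᶜ ∪ Z = {1,2,3,6,7,8,10,11}
X ∪ (Yᶜ ∪ Z) = {1,2,3,5,6,7,8,9,10,11}
(Y ∪ Z) Δ (X ∪ (Yᶜ ∪ Z)) = {4}
(X ∪ Y)ᶜ Δ ((Y ∪ Z) Δ (X ∪ (Yᶜ ∪ Z))) = {4,11}

{4,11}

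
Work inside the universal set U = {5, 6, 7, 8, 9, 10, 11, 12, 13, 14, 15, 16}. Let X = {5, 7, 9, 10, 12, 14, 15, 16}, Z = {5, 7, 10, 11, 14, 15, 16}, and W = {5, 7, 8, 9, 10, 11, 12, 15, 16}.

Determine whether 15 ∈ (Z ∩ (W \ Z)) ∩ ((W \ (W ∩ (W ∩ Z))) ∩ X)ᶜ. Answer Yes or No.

15 ∈ W and 15 ∈ Z, so 15 ∉ W \ Z
15 ∈ Z and 15 ∉ (W \ Z), so 15 ∉ Z ∩ (W \ Z)
15 ∈ W and 15 ∈ Z, so 15 ∈ W ∩ Z
15 ∈ W and 15 ∈ (W ∩ Z), so 15 ∈ W ∩ (W ∩ Z)
15 ∈ W and 15 ∈ (W ∩ (W ∩ Z)), so 15 ∉ W \ (W ∩ (W ∩ Z))
15 ∉ (W \ (W ∩ (W ∩ Z))) and 15 ∈ X, so 15 ∉ (W \ (W ∩ (W ∩ Z))) ∩ X
15 ∈ ((W \ (W ∩ (W ∩ Z))) ∩ X)ᶜ since 15 ∉ ((W \ (W ∩ (W ∩ Z))) ∩ X)
15 ∉ (Z ∩ (W \ Z)) and 15 ∈ ((W \ (W ∩ (W ∩ Z))) ∩ X)ᶜ, so 15 ∉ (Z ∩ (W \ Z)) ∩ ((W \ (W ∩ (W ∩ Z))) ∩ X)ᶜ

No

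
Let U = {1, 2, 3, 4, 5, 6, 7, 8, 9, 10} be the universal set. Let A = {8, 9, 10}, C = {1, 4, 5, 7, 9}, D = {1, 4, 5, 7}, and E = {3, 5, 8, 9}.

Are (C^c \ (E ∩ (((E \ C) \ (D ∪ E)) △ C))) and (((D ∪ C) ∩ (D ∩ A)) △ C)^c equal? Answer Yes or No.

C^c = {2, 3, 6, 8, 10}
E \ C = {3, 8}
D ∪ E = {1, 3, 4, 5, 7, 8, 9}
(E \ C) \ (D ∪ E) = {}
((E \ C) \ (D ∪ E)) △ C = {1, 4, 5, 7, 9}
E ∩ (((E \ C) \ (D ∪ E)) △ C) = {5, 9}
C^c \ (E ∩ (((E \ C) \ (D ∪ E)) △ C)) = {2, 3, 6, 8, 10}
D ∪ C = {1, 4, 5, 7, 9}
D ∩ A = {}
(D ∪ C) ∩ (D ∩ A) = {}
((D ∪ C) ∩ (D ∩ A)) △ C = {1, 4, 5, 7, 9}
(((D ∪ C) ∩ (D ∩ A)) △ C)^c = {2, 3, 6, 8, 10}
Both equal {2, 3, 6, 8, 10}, so C^c \ (E ∩ (((E \ C) \ (D ∪ E)) △ C)) = (((D ∪ C) ∩ (D ∩ A)) △ C)^c.

Yes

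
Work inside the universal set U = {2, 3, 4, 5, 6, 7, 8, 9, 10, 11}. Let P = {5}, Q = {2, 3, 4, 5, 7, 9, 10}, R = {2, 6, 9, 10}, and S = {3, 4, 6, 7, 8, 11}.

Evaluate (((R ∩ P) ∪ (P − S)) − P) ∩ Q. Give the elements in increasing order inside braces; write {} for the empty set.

{}

R ∩ P = {}
P − S = {5}
(R ∩ P) ∪ (P − S) = {5}
((R ∩ P) ∪ (P − S)) − P = {}
(((R ∩ P) ∪ (P − S)) − P) ∩ Q = {}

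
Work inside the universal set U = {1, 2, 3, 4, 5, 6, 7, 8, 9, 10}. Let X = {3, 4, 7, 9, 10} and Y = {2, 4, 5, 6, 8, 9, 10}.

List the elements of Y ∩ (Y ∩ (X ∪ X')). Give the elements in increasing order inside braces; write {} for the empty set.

X' = {1, 2, 5, 6, 8}
X ∪ X' = {1, 2, 3, 4, 5, 6, 7, 8, 9, 10}
Y ∩ (X ∪ X') = {2, 4, 5, 6, 8, 9, 10}
Y ∩ (Y ∩ (X ∪ X')) = {2, 4, 5, 6, 8, 9, 10}

{2, 4, 5, 6, 8, 9, 10}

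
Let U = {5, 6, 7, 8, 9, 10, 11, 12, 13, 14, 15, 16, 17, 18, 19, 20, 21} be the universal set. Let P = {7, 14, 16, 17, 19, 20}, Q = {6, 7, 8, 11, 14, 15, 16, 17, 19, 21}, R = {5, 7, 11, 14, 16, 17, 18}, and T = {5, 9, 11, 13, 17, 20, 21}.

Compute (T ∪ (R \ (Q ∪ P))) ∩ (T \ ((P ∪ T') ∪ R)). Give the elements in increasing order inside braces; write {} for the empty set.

{9, 13, 21}

Q ∪ P = {6, 7, 8, 11, 14, 15, 16, 17, 19, 20, 21}
R \ (Q ∪ P) = {5, 18}
T ∪ (R \ (Q ∪ P)) = {5, 9, 11, 13, 17, 18, 20, 21}
T' = {6, 7, 8, 10, 12, 14, 15, 16, 18, 19}
P ∪ T' = {6, 7, 8, 10, 12, 14, 15, 16, 17, 18, 19, 20}
(P ∪ T') ∪ R = {5, 6, 7, 8, 10, 11, 12, 14, 15, 16, 17, 18, 19, 20}
T \ ((P ∪ T') ∪ R) = {9, 13, 21}
(T ∪ (R \ (Q ∪ P))) ∩ (T \ ((P ∪ T') ∪ R)) = {9, 13, 21}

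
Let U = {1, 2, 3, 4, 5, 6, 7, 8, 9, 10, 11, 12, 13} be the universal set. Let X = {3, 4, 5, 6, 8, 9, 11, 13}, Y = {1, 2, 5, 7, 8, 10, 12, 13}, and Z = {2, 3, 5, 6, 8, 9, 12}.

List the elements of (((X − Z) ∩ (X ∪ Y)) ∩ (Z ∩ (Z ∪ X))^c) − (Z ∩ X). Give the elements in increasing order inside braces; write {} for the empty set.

X − Z = {4, 11, 13}
X ∪ Y = {1, 2, 3, 4, 5, 6, 7, 8, 9, 10, 11, 12, 13}
(X − Z) ∩ (X ∪ Y) = {4, 11, 13}
Z ∪ X = {2, 3, 4, 5, 6, 8, 9, 11, 12, 13}
Z ∩ (Z ∪ X) = {2, 3, 5, 6, 8, 9, 12}
(Z ∩ (Z ∪ X))^c = {1, 4, 7, 10, 11, 13}
((X − Z) ∩ (X ∪ Y)) ∩ (Z ∩ (Z ∪ X))^c = {4, 11, 13}
Z ∩ X = {3, 5, 6, 8, 9}
(((X − Z) ∩ (X ∪ Y)) ∩ (Z ∩ (Z ∪ X))^c) − (Z ∩ X) = {4, 11, 13}

{4, 11, 13}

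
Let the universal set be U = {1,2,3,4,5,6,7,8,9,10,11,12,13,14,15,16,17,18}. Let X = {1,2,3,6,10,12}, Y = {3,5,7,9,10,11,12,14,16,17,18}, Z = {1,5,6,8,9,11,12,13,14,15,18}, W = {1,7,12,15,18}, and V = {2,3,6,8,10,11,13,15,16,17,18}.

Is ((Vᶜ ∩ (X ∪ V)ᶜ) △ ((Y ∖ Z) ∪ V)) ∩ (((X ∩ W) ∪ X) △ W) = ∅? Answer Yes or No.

No

Vᶜ = {1,4,5,7,9,12,14}
X ∪ V = {1,2,3,6,8,10,11,12,13,15,16,17,18}
(X ∪ V)ᶜ = {4,5,7,9,14}
Vᶜ ∩ (X ∪ V)ᶜ = {4,5,7,9,14}
Y ∖ Z = {3,7,10,16,17}
(Y ∖ Z) ∪ V = {2,3,6,7,8,10,11,13,15,16,17,18}
(Vᶜ ∩ (X ∪ V)ᶜ) △ ((Y ∖ Z) ∪ V) = {2,3,4,5,6,8,9,10,11,13,14,15,16,17,18}
X ∩ W = {1,12}
(X ∩ W) ∪ X = {1,2,3,6,10,12}
((X ∩ W) ∪ X) △ W = {2,3,6,7,10,15,18}
2 lies in both, so they are not disjoint.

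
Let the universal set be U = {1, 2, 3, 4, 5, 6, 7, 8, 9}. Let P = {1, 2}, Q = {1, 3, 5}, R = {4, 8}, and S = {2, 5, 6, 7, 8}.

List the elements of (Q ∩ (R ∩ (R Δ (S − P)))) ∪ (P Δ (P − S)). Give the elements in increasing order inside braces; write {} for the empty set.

S − P = {5, 6, 7, 8}
R Δ (S − P) = {4, 5, 6, 7}
R ∩ (R Δ (S − P)) = {4}
Q ∩ (R ∩ (R Δ (S − P))) = {}
P − S = {1}
P Δ (P − S) = {2}
(Q ∩ (R ∩ (R Δ (S − P)))) ∪ (P Δ (P − S)) = {2}

{2}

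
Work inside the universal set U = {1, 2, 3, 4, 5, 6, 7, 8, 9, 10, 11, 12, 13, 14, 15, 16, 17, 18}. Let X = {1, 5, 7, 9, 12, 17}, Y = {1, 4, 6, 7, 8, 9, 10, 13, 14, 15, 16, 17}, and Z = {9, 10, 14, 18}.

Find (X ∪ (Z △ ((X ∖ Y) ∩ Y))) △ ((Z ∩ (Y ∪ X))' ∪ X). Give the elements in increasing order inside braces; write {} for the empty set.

{2, 3, 4, 6, 8, 10, 11, 13, 14, 15, 16}

X ∖ Y = {5, 12}
(X ∖ Y) ∩ Y = {}
Z △ ((X ∖ Y) ∩ Y) = {9, 10, 14, 18}
X ∪ (Z △ ((X ∖ Y) ∩ Y)) = {1, 5, 7, 9, 10, 12, 14, 17, 18}
Y ∪ X = {1, 4, 5, 6, 7, 8, 9, 10, 12, 13, 14, 15, 16, 17}
Z ∩ (Y ∪ X) = {9, 10, 14}
(Z ∩ (Y ∪ X))' = {1, 2, 3, 4, 5, 6, 7, 8, 11, 12, 13, 15, 16, 17, 18}
(Z ∩ (Y ∪ X))' ∪ X = {1, 2, 3, 4, 5, 6, 7, 8, 9, 11, 12, 13, 15, 16, 17, 18}
(X ∪ (Z △ ((X ∖ Y) ∩ Y))) △ ((Z ∩ (Y ∪ X))' ∪ X) = {2, 3, 4, 6, 8, 10, 11, 13, 14, 15, 16}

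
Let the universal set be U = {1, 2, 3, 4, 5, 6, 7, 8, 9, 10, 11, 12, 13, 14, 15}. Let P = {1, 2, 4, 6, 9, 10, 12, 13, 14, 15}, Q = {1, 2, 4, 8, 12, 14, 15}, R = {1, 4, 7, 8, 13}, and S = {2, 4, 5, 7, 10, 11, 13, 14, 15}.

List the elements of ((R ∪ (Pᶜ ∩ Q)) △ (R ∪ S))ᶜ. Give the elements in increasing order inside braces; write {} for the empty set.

Pᶜ = {3, 5, 7, 8, 11}
Pᶜ ∩ Q = {8}
R ∪ (Pᶜ ∩ Q) = {1, 4, 7, 8, 13}
R ∪ S = {1, 2, 4, 5, 7, 8, 10, 11, 13, 14, 15}
(R ∪ (Pᶜ ∩ Q)) △ (R ∪ S) = {2, 5, 10, 11, 14, 15}
((R ∪ (Pᶜ ∩ Q)) △ (R ∪ S))ᶜ = {1, 3, 4, 6, 7, 8, 9, 12, 13}

{1, 3, 4, 6, 7, 8, 9, 12, 13}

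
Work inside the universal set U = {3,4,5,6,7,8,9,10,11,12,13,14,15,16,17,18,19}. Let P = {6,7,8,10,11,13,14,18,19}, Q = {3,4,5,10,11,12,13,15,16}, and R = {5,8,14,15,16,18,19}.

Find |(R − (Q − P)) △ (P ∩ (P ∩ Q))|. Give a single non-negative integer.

Q − P = {3,4,5,12,15,16}
R − (Q − P) = {8,14,18,19}
P ∩ Q = {10,11,13}
P ∩ (P ∩ Q) = {10,11,13}
(R − (Q − P)) △ (P ∩ (P ∩ Q)) = {8,10,11,13,14,18,19}
|(R − (Q − P)) △ (P ∩ (P ∩ Q))| = 7

7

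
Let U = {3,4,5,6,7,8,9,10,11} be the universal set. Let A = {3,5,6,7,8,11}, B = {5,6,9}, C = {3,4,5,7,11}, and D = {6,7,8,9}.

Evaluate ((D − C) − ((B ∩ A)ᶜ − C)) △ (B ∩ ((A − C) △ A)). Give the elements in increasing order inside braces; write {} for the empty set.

D − C = {6,8,9}
B ∩ A = {5,6}
(B ∩ A)ᶜ = {3,4,7,8,9,10,11}
(B ∩ A)ᶜ − C = {8,9,10}
(D − C) − ((B ∩ A)ᶜ − C) = {6}
A − C = {6,8}
(A − C) △ A = {3,5,7,11}
B ∩ ((A − C) △ A) = {5}
((D − C) − ((B ∩ A)ᶜ − C)) △ (B ∩ ((A − C) △ A)) = {5,6}

{5,6}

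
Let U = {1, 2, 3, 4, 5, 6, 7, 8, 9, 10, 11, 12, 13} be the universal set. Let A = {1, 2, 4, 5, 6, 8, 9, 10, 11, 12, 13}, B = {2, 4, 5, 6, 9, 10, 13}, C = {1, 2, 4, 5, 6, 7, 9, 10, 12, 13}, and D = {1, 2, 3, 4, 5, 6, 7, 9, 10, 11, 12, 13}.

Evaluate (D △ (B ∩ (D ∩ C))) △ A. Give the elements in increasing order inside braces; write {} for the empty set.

D ∩ C = {1, 2, 4, 5, 6, 7, 9, 10, 12, 13}
B ∩ (D ∩ C) = {2, 4, 5, 6, 9, 10, 13}
D △ (B ∩ (D ∩ C)) = {1, 3, 7, 11, 12}
(D △ (B ∩ (D ∩ C))) △ A = {2, 3, 4, 5, 6, 7, 8, 9, 10, 13}

{2, 3, 4, 5, 6, 7, 8, 9, 10, 13}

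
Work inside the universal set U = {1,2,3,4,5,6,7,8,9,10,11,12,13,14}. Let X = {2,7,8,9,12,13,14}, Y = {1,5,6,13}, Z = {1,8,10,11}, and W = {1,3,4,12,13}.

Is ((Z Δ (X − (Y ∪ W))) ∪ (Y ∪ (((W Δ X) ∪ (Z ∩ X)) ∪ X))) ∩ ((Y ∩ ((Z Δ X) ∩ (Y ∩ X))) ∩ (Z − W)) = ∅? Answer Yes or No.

Yes

Y ∪ W = {1,3,4,5,6,12,13}
X − (Y ∪ W) = {2,7,8,9,14}
Z Δ (X − (Y ∪ W)) = {1,2,7,9,10,11,14}
W Δ X = {1,2,3,4,7,8,9,14}
Z ∩ X = {8}
(W Δ X) ∪ (Z ∩ X) = {1,2,3,4,7,8,9,14}
((W Δ X) ∪ (Z ∩ X)) ∪ X = {1,2,3,4,7,8,9,12,13,14}
Y ∪ (((W Δ X) ∪ (Z ∩ X)) ∪ X) = {1,2,3,4,5,6,7,8,9,12,13,14}
(Z Δ (X − (Y ∪ W))) ∪ (Y ∪ (((W Δ X) ∪ (Z ∩ X)) ∪ X)) = {1,2,3,4,5,6,7,8,9,10,11,12,13,14}
Z Δ X = {1,2,7,9,10,11,12,13,14}
Y ∩ X = {13}
(Z Δ X) ∩ (Y ∩ X) = {13}
Y ∩ ((Z Δ X) ∩ (Y ∩ X)) = {13}
Z − W = {8,10,11}
(Y ∩ ((Z Δ X) ∩ (Y ∩ X))) ∩ (Z − W) = {}
{1,2,3,4,5,6,7,8,9,10,11,12,13,14} and {} share no elements.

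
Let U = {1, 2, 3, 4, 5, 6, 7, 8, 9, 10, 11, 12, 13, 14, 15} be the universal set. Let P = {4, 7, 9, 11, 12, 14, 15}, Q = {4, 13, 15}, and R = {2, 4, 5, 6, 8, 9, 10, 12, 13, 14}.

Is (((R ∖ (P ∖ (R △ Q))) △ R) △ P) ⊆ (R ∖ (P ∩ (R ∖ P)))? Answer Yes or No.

R △ Q = {2, 5, 6, 8, 9, 10, 12, 14, 15}
P ∖ (R △ Q) = {4, 7, 11}
R ∖ (P ∖ (R △ Q)) = {2, 5, 6, 8, 9, 10, 12, 13, 14}
(R ∖ (P ∖ (R △ Q))) △ R = {4}
((R ∖ (P ∖ (R △ Q))) △ R) △ P = {7, 9, 11, 12, 14, 15}
R ∖ P = {2, 5, 6, 8, 10, 13}
P ∩ (R ∖ P) = {}
R ∖ (P ∩ (R ∖ P)) = {2, 4, 5, 6, 8, 9, 10, 12, 13, 14}
7 ∈ ((R ∖ (P ∖ (R △ Q))) △ R) △ P but 7 ∉ R ∖ (P ∩ (R ∖ P)), so the inclusion fails.

No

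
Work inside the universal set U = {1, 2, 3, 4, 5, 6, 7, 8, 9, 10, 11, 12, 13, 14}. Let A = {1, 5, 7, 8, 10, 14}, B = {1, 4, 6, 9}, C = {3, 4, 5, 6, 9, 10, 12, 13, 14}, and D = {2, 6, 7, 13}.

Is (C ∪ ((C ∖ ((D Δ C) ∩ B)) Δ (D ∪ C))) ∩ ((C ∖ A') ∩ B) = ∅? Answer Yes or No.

Yes

D Δ C = {2, 3, 4, 5, 7, 9, 10, 12, 14}
(D Δ C) ∩ B = {4, 9}
C ∖ ((D Δ C) ∩ B) = {3, 5, 6, 10, 12, 13, 14}
D ∪ C = {2, 3, 4, 5, 6, 7, 9, 10, 12, 13, 14}
(C ∖ ((D Δ C) ∩ B)) Δ (D ∪ C) = {2, 4, 7, 9}
C ∪ ((C ∖ ((D Δ C) ∩ B)) Δ (D ∪ C)) = {2, 3, 4, 5, 6, 7, 9, 10, 12, 13, 14}
A' = {2, 3, 4, 6, 9, 11, 12, 13}
C ∖ A' = {5, 10, 14}
(C ∖ A') ∩ B = {}
{2, 3, 4, 5, 6, 7, 9, 10, 12, 13, 14} and {} share no elements.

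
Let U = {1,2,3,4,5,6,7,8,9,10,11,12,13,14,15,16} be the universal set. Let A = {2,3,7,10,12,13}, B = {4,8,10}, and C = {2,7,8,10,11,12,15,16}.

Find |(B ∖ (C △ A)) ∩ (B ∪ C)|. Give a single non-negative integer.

2

C △ A = {3,8,11,13,15,16}
B ∖ (C △ A) = {4,10}
B ∪ C = {2,4,7,8,10,11,12,15,16}
(B ∖ (C △ A)) ∩ (B ∪ C) = {4,10}
|(B ∖ (C △ A)) ∩ (B ∪ C)| = 2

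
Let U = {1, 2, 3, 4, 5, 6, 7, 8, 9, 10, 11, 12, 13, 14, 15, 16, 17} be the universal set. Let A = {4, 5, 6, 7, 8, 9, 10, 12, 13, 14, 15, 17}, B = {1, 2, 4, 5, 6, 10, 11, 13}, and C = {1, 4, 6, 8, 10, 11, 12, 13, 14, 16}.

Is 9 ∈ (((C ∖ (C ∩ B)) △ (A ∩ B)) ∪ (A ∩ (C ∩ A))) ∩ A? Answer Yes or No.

No

9 ∉ C and 9 ∉ B, so 9 ∉ C ∩ B
9 ∉ C and 9 ∉ (C ∩ B), so 9 ∉ C ∖ (C ∩ B)
9 ∈ A and 9 ∉ B, so 9 ∉ A ∩ B
9 ∉ (C ∖ (C ∩ B)) and 9 ∉ (A ∩ B), so 9 ∉ (C ∖ (C ∩ B)) △ (A ∩ B)
9 ∉ C and 9 ∈ A, so 9 ∉ C ∩ A
9 ∈ A and 9 ∉ (C ∩ A), so 9 ∉ A ∩ (C ∩ A)
9 ∉ ((C ∖ (C ∩ B)) △ (A ∩ B)) and 9 ∉ (A ∩ (C ∩ A)), so 9 ∉ ((C ∖ (C ∩ B)) △ (A ∩ B)) ∪ (A ∩ (C ∩ A))
9 ∉ (((C ∖ (C ∩ B)) △ (A ∩ B)) ∪ (A ∩ (C ∩ A))) and 9 ∈ A, so 9 ∉ (((C ∖ (C ∩ B)) △ (A ∩ B)) ∪ (A ∩ (C ∩ A))) ∩ A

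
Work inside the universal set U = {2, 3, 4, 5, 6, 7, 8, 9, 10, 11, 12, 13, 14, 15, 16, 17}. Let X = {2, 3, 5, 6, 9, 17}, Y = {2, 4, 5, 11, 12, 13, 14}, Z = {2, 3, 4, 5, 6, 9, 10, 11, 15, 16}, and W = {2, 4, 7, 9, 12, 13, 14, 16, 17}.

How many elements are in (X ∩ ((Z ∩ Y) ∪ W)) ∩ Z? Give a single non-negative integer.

Z ∩ Y = {2, 4, 5, 11}
(Z ∩ Y) ∪ W = {2, 4, 5, 7, 9, 11, 12, 13, 14, 16, 17}
X ∩ ((Z ∩ Y) ∪ W) = {2, 5, 9, 17}
(X ∩ ((Z ∩ Y) ∪ W)) ∩ Z = {2, 5, 9}
|(X ∩ ((Z ∩ Y) ∪ W)) ∩ Z| = 3

3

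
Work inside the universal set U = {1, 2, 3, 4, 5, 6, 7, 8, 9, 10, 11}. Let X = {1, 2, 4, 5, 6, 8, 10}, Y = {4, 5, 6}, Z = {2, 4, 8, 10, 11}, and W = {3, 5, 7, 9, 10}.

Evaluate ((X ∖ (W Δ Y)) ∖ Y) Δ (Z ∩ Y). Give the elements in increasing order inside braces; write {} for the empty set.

W Δ Y = {3, 4, 6, 7, 9, 10}
X ∖ (W Δ Y) = {1, 2, 5, 8}
(X ∖ (W Δ Y)) ∖ Y = {1, 2, 8}
Z ∩ Y = {4}
((X ∖ (W Δ Y)) ∖ Y) Δ (Z ∩ Y) = {1, 2, 4, 8}

{1, 2, 4, 8}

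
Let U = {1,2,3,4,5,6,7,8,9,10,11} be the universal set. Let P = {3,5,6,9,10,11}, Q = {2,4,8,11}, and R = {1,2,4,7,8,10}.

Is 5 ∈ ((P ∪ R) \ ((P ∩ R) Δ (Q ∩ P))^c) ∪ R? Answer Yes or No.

5 ∈ P and 5 ∉ R, so 5 ∈ P ∪ R
5 ∈ P and 5 ∉ R, so 5 ∉ P ∩ R
5 ∉ Q and 5 ∈ P, so 5 ∉ Q ∩ P
5 ∉ (P ∩ R) and 5 ∉ (Q ∩ P), so 5 ∉ (P ∩ R) Δ (Q ∩ P)
5 ∈ ((P ∩ R) Δ (Q ∩ P))^c since 5 ∉ ((P ∩ R) Δ (Q ∩ P))
5 ∈ (P ∪ R) and 5 ∈ ((P ∩ R) Δ (Q ∩ P))^c, so 5 ∉ (P ∪ R) \ ((P ∩ R) Δ (Q ∩ P))^c
5 ∉ ((P ∪ R) \ ((P ∩ R) Δ (Q ∩ P))^c) and 5 ∉ R, so 5 ∉ ((P ∪ R) \ ((P ∩ R) Δ (Q ∩ P))^c) ∪ R

No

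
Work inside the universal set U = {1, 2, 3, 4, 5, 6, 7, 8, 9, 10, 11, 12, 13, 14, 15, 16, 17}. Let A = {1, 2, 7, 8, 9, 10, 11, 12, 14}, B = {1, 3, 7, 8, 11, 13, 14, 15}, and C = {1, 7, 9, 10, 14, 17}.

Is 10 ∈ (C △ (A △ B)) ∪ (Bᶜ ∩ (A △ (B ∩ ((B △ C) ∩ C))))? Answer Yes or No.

10 ∈ A and 10 ∉ B, so 10 ∈ A △ B
10 ∈ C and 10 ∈ (A △ B), so 10 ∉ C △ (A △ B)
10 ∉ B, so 10 ∈ Bᶜ
10 ∉ B and 10 ∈ C, so 10 ∈ B △ C
10 ∈ (B △ C) and 10 ∈ C, so 10 ∈ (B △ C) ∩ C
10 ∉ B and 10 ∈ ((B △ C) ∩ C), so 10 ∉ B ∩ ((B △ C) ∩ C)
10 ∈ A and 10 ∉ (B ∩ ((B △ C) ∩ C)), so 10 ∈ A △ (B ∩ ((B △ C) ∩ C))
10 ∈ Bᶜ and 10 ∈ (A △ (B ∩ ((B △ C) ∩ C))), so 10 ∈ Bᶜ ∩ (A △ (B ∩ ((B △ C) ∩ C)))
10 ∉ (C △ (A △ B)) and 10 ∈ (Bᶜ ∩ (A △ (B ∩ ((B △ C) ∩ C)))), so 10 ∈ (C △ (A △ B)) ∪ (Bᶜ ∩ (A △ (B ∩ ((B △ C) ∩ C))))

Yes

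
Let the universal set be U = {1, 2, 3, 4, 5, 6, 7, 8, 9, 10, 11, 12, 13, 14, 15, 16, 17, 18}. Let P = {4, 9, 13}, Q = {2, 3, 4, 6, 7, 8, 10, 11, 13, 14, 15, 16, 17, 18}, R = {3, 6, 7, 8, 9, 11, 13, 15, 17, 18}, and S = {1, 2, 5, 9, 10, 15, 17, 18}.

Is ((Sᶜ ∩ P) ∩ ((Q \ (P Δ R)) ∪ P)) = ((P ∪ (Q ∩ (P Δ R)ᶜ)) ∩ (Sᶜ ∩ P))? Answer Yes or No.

Sᶜ = {3, 4, 6, 7, 8, 11, 12, 13, 14, 16}
Sᶜ ∩ P = {4, 13}
P Δ R = {3, 4, 6, 7, 8, 11, 15, 17, 18}
Q \ (P Δ R) = {2, 10, 13, 14, 16}
(Q \ (P Δ R)) ∪ P = {2, 4, 9, 10, 13, 14, 16}
(Sᶜ ∩ P) ∩ ((Q \ (P Δ R)) ∪ P) = {4, 13}
(P Δ R)ᶜ = {1, 2, 5, 9, 10, 12, 13, 14, 16}
Q ∩ (P Δ R)ᶜ = {2, 10, 13, 14, 16}
P ∪ (Q ∩ (P Δ R)ᶜ) = {2, 4, 9, 10, 13, 14, 16}
(P ∪ (Q ∩ (P Δ R)ᶜ)) ∩ (Sᶜ ∩ P) = {4, 13}
Both equal {4, 13}, so (Sᶜ ∩ P) ∩ ((Q \ (P Δ R)) ∪ P) = (P ∪ (Q ∩ (P Δ R)ᶜ)) ∩ (Sᶜ ∩ P).

Yes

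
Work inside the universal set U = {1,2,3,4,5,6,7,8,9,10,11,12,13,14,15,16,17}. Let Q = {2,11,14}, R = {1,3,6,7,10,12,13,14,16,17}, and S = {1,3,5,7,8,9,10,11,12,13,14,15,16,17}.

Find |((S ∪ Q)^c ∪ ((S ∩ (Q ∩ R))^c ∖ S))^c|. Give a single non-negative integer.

14

S ∪ Q = {1,2,3,5,7,8,9,10,11,12,13,14,15,16,17}
(S ∪ Q)^c = {4,6}
Q ∩ R = {14}
S ∩ (Q ∩ R) = {14}
(S ∩ (Q ∩ R))^c = {1,2,3,4,5,6,7,8,9,10,11,12,13,15,16,17}
(S ∩ (Q ∩ R))^c ∖ S = {2,4,6}
(S ∪ Q)^c ∪ ((S ∩ (Q ∩ R))^c ∖ S) = {2,4,6}
((S ∪ Q)^c ∪ ((S ∩ (Q ∩ R))^c ∖ S))^c = {1,3,5,7,8,9,10,11,12,13,14,15,16,17}
|((S ∪ Q)^c ∪ ((S ∩ (Q ∩ R))^c ∖ S))^c| = 14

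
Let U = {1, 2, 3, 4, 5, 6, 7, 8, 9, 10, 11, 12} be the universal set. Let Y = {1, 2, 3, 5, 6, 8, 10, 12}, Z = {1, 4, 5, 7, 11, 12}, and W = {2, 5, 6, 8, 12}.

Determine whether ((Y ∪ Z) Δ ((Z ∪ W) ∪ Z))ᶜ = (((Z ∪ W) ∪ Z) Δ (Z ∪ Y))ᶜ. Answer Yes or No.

Y ∪ Z = {1, 2, 3, 4, 5, 6, 7, 8, 10, 11, 12}
Z ∪ W = {1, 2, 4, 5, 6, 7, 8, 11, 12}
(Z ∪ W) ∪ Z = {1, 2, 4, 5, 6, 7, 8, 11, 12}
(Y ∪ Z) Δ ((Z ∪ W) ∪ Z) = {3, 10}
((Y ∪ Z) Δ ((Z ∪ W) ∪ Z))ᶜ = {1, 2, 4, 5, 6, 7, 8, 9, 11, 12}
Z ∪ Y = {1, 2, 3, 4, 5, 6, 7, 8, 10, 11, 12}
((Z ∪ W) ∪ Z) Δ (Z ∪ Y) = {3, 10}
(((Z ∪ W) ∪ Z) Δ (Z ∪ Y))ᶜ = {1, 2, 4, 5, 6, 7, 8, 9, 11, 12}
Both equal {1, 2, 4, 5, 6, 7, 8, 9, 11, 12}, so ((Y ∪ Z) Δ ((Z ∪ W) ∪ Z))ᶜ = (((Z ∪ W) ∪ Z) Δ (Z ∪ Y))ᶜ.

Yes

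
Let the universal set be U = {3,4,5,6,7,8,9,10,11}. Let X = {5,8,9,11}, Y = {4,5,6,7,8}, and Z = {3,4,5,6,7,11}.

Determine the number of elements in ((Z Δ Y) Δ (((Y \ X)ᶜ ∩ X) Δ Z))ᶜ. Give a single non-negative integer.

4

Z Δ Y = {3,8,11}
Y \ X = {4,6,7}
(Y \ X)ᶜ = {3,5,8,9,10,11}
(Y \ X)ᶜ ∩ X = {5,8,9,11}
((Y \ X)ᶜ ∩ X) Δ Z = {3,4,6,7,8,9}
(Z Δ Y) Δ (((Y \ X)ᶜ ∩ X) Δ Z) = {4,6,7,9,11}
((Z Δ Y) Δ (((Y \ X)ᶜ ∩ X) Δ Z))ᶜ = {3,5,8,10}
|((Z Δ Y) Δ (((Y \ X)ᶜ ∩ X) Δ Z))ᶜ| = 4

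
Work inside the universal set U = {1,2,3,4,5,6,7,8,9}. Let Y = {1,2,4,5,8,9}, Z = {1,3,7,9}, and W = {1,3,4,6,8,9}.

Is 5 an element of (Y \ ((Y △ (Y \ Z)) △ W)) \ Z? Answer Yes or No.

Yes

5 ∈ Y and 5 ∉ Z, so 5 ∈ Y \ Z
5 ∈ Y and 5 ∈ (Y \ Z), so 5 ∉ Y △ (Y \ Z)
5 ∉ (Y △ (Y \ Z)) and 5 ∉ W, so 5 ∉ (Y △ (Y \ Z)) △ W
5 ∈ Y and 5 ∉ ((Y △ (Y \ Z)) △ W), so 5 ∈ Y \ ((Y △ (Y \ Z)) △ W)
5 ∈ (Y \ ((Y △ (Y \ Z)) △ W)) and 5 ∉ Z, so 5 ∈ (Y \ ((Y △ (Y \ Z)) △ W)) \ Z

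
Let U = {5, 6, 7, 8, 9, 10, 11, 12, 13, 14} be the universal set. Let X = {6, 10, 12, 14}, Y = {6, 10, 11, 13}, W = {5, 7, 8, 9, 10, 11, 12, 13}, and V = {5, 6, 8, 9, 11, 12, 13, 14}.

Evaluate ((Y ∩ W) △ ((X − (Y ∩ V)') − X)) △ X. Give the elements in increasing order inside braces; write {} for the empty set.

{6, 11, 12, 13, 14}

Y ∩ W = {10, 11, 13}
Y ∩ V = {6, 11, 13}
(Y ∩ V)' = {5, 7, 8, 9, 10, 12, 14}
X − (Y ∩ V)' = {6}
(X − (Y ∩ V)') − X = {}
(Y ∩ W) △ ((X − (Y ∩ V)') − X) = {10, 11, 13}
((Y ∩ W) △ ((X − (Y ∩ V)') − X)) △ X = {6, 11, 12, 13, 14}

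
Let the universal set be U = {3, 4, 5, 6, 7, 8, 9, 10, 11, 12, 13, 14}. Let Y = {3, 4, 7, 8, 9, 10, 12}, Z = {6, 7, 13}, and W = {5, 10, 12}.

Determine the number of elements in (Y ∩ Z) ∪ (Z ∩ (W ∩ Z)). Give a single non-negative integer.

Y ∩ Z = {7}
W ∩ Z = {}
Z ∩ (W ∩ Z) = {}
(Y ∩ Z) ∪ (Z ∩ (W ∩ Z)) = {7}
|(Y ∩ Z) ∪ (Z ∩ (W ∩ Z))| = 1

1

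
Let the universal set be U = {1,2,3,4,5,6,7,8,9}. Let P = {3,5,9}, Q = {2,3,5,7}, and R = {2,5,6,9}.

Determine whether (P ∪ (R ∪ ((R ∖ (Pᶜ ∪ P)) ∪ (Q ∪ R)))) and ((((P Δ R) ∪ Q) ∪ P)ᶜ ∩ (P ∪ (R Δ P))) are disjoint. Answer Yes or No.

Yes

Pᶜ = {1,2,4,6,7,8}
Pᶜ ∪ P = {1,2,3,4,5,6,7,8,9}
R ∖ (Pᶜ ∪ P) = {}
Q ∪ R = {2,3,5,6,7,9}
(R ∖ (Pᶜ ∪ P)) ∪ (Q ∪ R) = {2,3,5,6,7,9}
R ∪ ((R ∖ (Pᶜ ∪ P)) ∪ (Q ∪ R)) = {2,3,5,6,7,9}
P ∪ (R ∪ ((R ∖ (Pᶜ ∪ P)) ∪ (Q ∪ R))) = {2,3,5,6,7,9}
P Δ R = {2,3,6}
(P Δ R) ∪ Q = {2,3,5,6,7}
((P Δ R) ∪ Q) ∪ P = {2,3,5,6,7,9}
(((P Δ R) ∪ Q) ∪ P)ᶜ = {1,4,8}
R Δ P = {2,3,6}
P ∪ (R Δ P) = {2,3,5,6,9}
(((P Δ R) ∪ Q) ∪ P)ᶜ ∩ (P ∪ (R Δ P)) = {}
{2,3,5,6,7,9} and {} share no elements.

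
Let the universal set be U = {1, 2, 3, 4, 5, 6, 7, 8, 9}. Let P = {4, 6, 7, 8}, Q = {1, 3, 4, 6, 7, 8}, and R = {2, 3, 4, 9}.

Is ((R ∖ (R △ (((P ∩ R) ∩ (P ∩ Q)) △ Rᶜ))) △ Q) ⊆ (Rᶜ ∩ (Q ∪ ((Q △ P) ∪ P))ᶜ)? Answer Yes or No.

P ∩ R = {4}
P ∩ Q = {4, 6, 7, 8}
(P ∩ R) ∩ (P ∩ Q) = {4}
Rᶜ = {1, 5, 6, 7, 8}
((P ∩ R) ∩ (P ∩ Q)) △ Rᶜ = {1, 4, 5, 6, 7, 8}
R △ (((P ∩ R) ∩ (P ∩ Q)) △ Rᶜ) = {1, 2, 3, 5, 6, 7, 8, 9}
R ∖ (R △ (((P ∩ R) ∩ (P ∩ Q)) △ Rᶜ)) = {4}
(R ∖ (R △ (((P ∩ R) ∩ (P ∩ Q)) △ Rᶜ))) △ Q = {1, 3, 6, 7, 8}
Q △ P = {1, 3}
(Q △ P) ∪ P = {1, 3, 4, 6, 7, 8}
Q ∪ ((Q △ P) ∪ P) = {1, 3, 4, 6, 7, 8}
(Q ∪ ((Q △ P) ∪ P))ᶜ = {2, 5, 9}
Rᶜ ∩ (Q ∪ ((Q △ P) ∪ P))ᶜ = {5}
1 ∈ (R ∖ (R △ (((P ∩ R) ∩ (P ∩ Q)) △ Rᶜ))) △ Q but 1 ∉ Rᶜ ∩ (Q ∪ ((Q △ P) ∪ P))ᶜ, so the inclusion fails.

No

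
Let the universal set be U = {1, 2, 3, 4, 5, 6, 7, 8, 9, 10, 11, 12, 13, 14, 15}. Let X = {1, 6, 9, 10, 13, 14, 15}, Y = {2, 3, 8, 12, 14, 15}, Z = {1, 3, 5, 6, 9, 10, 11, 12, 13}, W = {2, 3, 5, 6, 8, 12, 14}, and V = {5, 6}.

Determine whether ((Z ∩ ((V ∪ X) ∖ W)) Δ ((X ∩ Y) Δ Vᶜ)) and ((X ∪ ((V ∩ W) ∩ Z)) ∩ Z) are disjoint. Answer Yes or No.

Yes

V ∪ X = {1, 5, 6, 9, 10, 13, 14, 15}
(V ∪ X) ∖ W = {1, 9, 10, 13, 15}
Z ∩ ((V ∪ X) ∖ W) = {1, 9, 10, 13}
X ∩ Y = {14, 15}
Vᶜ = {1, 2, 3, 4, 7, 8, 9, 10, 11, 12, 13, 14, 15}
(X ∩ Y) Δ Vᶜ = {1, 2, 3, 4, 7, 8, 9, 10, 11, 12, 13}
(Z ∩ ((V ∪ X) ∖ W)) Δ ((X ∩ Y) Δ Vᶜ) = {2, 3, 4, 7, 8, 11, 12}
V ∩ W = {5, 6}
(V ∩ W) ∩ Z = {5, 6}
X ∪ ((V ∩ W) ∩ Z) = {1, 5, 6, 9, 10, 13, 14, 15}
(X ∪ ((V ∩ W) ∩ Z)) ∩ Z = {1, 5, 6, 9, 10, 13}
{2, 3, 4, 7, 8, 11, 12} and {1, 5, 6, 9, 10, 13} share no elements.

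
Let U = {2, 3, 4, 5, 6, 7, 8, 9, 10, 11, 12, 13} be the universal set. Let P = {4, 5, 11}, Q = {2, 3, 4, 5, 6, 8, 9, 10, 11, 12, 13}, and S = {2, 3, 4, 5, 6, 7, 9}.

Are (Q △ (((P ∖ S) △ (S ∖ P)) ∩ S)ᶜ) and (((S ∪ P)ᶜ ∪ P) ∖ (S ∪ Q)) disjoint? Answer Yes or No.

P ∖ S = {11}
S ∖ P = {2, 3, 6, 7, 9}
(P ∖ S) △ (S ∖ P) = {2, 3, 6, 7, 9, 11}
((P ∖ S) △ (S ∖ P)) ∩ S = {2, 3, 6, 7, 9}
(((P ∖ S) △ (S ∖ P)) ∩ S)ᶜ = {4, 5, 8, 10, 11, 12, 13}
Q △ (((P ∖ S) △ (S ∖ P)) ∩ S)ᶜ = {2, 3, 6, 9}
S ∪ P = {2, 3, 4, 5, 6, 7, 9, 11}
(S ∪ P)ᶜ = {8, 10, 12, 13}
(S ∪ P)ᶜ ∪ P = {4, 5, 8, 10, 11, 12, 13}
S ∪ Q = {2, 3, 4, 5, 6, 7, 8, 9, 10, 11, 12, 13}
((S ∪ P)ᶜ ∪ P) ∖ (S ∪ Q) = {}
{2, 3, 6, 9} and {} share no elements.

Yes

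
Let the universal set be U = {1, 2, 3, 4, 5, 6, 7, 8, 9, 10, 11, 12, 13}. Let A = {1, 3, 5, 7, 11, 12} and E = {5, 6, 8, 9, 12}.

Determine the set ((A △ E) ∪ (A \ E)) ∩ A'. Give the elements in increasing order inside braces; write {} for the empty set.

A △ E = {1, 3, 6, 7, 8, 9, 11}
A \ E = {1, 3, 7, 11}
(A △ E) ∪ (A \ E) = {1, 3, 6, 7, 8, 9, 11}
A' = {2, 4, 6, 8, 9, 10, 13}
((A △ E) ∪ (A \ E)) ∩ A' = {6, 8, 9}

{6, 8, 9}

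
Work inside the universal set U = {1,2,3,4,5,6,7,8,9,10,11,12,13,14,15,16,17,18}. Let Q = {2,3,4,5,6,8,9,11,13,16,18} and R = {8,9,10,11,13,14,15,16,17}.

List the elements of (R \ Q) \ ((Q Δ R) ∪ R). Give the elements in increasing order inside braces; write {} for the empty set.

R \ Q = {10,14,15,17}
Q Δ R = {2,3,4,5,6,10,14,15,17,18}
(Q Δ R) ∪ R = {2,3,4,5,6,8,9,10,11,13,14,15,16,17,18}
(R \ Q) \ ((Q Δ R) ∪ R) = {}

{}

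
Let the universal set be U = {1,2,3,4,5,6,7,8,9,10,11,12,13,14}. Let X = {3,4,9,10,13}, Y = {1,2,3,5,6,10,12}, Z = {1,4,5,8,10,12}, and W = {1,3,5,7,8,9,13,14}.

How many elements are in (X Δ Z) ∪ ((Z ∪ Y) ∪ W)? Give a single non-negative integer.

13

X Δ Z = {1,3,5,8,9,12,13}
Z ∪ Y = {1,2,3,4,5,6,8,10,12}
(Z ∪ Y) ∪ W = {1,2,3,4,5,6,7,8,9,10,12,13,14}
(X Δ Z) ∪ ((Z ∪ Y) ∪ W) = {1,2,3,4,5,6,7,8,9,10,12,13,14}
|(X Δ Z) ∪ ((Z ∪ Y) ∪ W)| = 13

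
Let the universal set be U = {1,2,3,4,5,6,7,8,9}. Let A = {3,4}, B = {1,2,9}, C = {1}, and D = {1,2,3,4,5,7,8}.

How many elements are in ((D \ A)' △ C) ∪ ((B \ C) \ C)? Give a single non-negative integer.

6

D \ A = {1,2,5,7,8}
(D \ A)' = {3,4,6,9}
(D \ A)' △ C = {1,3,4,6,9}
B \ C = {2,9}
(B \ C) \ C = {2,9}
((D \ A)' △ C) ∪ ((B \ C) \ C) = {1,2,3,4,6,9}
|((D \ A)' △ C) ∪ ((B \ C) \ C)| = 6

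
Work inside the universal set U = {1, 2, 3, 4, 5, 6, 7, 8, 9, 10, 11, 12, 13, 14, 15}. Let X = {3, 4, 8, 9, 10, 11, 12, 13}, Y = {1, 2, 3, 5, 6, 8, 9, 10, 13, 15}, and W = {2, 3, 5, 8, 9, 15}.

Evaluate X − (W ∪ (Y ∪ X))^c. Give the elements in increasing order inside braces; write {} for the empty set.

Y ∪ X = {1, 2, 3, 4, 5, 6, 8, 9, 10, 11, 12, 13, 15}
W ∪ (Y ∪ X) = {1, 2, 3, 4, 5, 6, 8, 9, 10, 11, 12, 13, 15}
(W ∪ (Y ∪ X))^c = {7, 14}
X − (W ∪ (Y ∪ X))^c = {3, 4, 8, 9, 10, 11, 12, 13}

{3, 4, 8, 9, 10, 11, 12, 13}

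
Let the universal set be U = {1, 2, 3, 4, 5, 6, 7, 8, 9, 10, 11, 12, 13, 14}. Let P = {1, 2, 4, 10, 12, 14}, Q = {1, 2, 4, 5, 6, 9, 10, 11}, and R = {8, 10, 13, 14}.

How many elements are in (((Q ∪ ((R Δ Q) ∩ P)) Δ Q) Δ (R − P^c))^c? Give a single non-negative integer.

13

R Δ Q = {1, 2, 4, 5, 6, 8, 9, 11, 13, 14}
(R Δ Q) ∩ P = {1, 2, 4, 14}
Q ∪ ((R Δ Q) ∩ P) = {1, 2, 4, 5, 6, 9, 10, 11, 14}
(Q ∪ ((R Δ Q) ∩ P)) Δ Q = {14}
P^c = {3, 5, 6, 7, 8, 9, 11, 13}
R − P^c = {10, 14}
((Q ∪ ((R Δ Q) ∩ P)) Δ Q) Δ (R − P^c) = {10}
(((Q ∪ ((R Δ Q) ∩ P)) Δ Q) Δ (R − P^c))^c = {1, 2, 3, 4, 5, 6, 7, 8, 9, 11, 12, 13, 14}
|(((Q ∪ ((R Δ Q) ∩ P)) Δ Q) Δ (R − P^c))^c| = 13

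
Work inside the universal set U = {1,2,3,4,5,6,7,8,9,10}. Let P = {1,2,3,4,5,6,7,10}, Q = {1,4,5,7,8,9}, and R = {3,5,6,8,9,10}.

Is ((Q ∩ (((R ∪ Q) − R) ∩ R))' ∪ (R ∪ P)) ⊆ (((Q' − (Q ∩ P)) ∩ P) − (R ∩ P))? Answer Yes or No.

R ∪ Q = {1,3,4,5,6,7,8,9,10}
(R ∪ Q) − R = {1,4,7}
((R ∪ Q) − R) ∩ R = {}
Q ∩ (((R ∪ Q) − R) ∩ R) = {}
(Q ∩ (((R ∪ Q) − R) ∩ R))' = {1,2,3,4,5,6,7,8,9,10}
R ∪ P = {1,2,3,4,5,6,7,8,9,10}
(Q ∩ (((R ∪ Q) − R) ∩ R))' ∪ (R ∪ P) = {1,2,3,4,5,6,7,8,9,10}
Q' = {2,3,6,10}
Q ∩ P = {1,4,5,7}
Q' − (Q ∩ P) = {2,3,6,10}
(Q' − (Q ∩ P)) ∩ P = {2,3,6,10}
R ∩ P = {3,5,6,10}
((Q' − (Q ∩ P)) ∩ P) − (R ∩ P) = {2}
1 ∈ (Q ∩ (((R ∪ Q) − R) ∩ R))' ∪ (R ∪ P) but 1 ∉ ((Q' − (Q ∩ P)) ∩ P) − (R ∩ P), so the inclusion fails.

No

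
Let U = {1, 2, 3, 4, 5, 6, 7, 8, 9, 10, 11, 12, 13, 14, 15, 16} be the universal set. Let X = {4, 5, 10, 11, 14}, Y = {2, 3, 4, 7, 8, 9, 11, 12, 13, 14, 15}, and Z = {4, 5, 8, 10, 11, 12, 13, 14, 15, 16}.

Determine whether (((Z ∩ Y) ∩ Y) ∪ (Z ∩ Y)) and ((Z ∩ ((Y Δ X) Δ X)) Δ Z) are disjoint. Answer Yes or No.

Yes

Z ∩ Y = {4, 8, 11, 12, 13, 14, 15}
(Z ∩ Y) ∩ Y = {4, 8, 11, 12, 13, 14, 15}
((Z ∩ Y) ∩ Y) ∪ (Z ∩ Y) = {4, 8, 11, 12, 13, 14, 15}
Y Δ X = {2, 3, 5, 7, 8, 9, 10, 12, 13, 15}
(Y Δ X) Δ X = {2, 3, 4, 7, 8, 9, 11, 12, 13, 14, 15}
Z ∩ ((Y Δ X) Δ X) = {4, 8, 11, 12, 13, 14, 15}
(Z ∩ ((Y Δ X) Δ X)) Δ Z = {5, 10, 16}
{4, 8, 11, 12, 13, 14, 15} and {5, 10, 16} share no elements.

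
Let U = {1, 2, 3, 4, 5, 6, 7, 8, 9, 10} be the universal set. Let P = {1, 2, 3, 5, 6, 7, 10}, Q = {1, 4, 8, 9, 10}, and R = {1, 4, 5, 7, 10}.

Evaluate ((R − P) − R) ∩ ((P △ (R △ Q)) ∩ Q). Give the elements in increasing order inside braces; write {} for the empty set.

{}

R − P = {4}
(R − P) − R = {}
R △ Q = {5, 7, 8, 9}
P △ (R △ Q) = {1, 2, 3, 6, 8, 9, 10}
(P △ (R △ Q)) ∩ Q = {1, 8, 9, 10}
((R − P) − R) ∩ ((P △ (R △ Q)) ∩ Q) = {}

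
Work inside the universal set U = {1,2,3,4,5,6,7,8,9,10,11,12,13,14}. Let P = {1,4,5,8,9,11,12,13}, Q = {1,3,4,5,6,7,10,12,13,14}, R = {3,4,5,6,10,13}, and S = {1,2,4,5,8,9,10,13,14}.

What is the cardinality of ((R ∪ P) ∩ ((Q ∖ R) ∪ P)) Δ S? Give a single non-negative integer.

R ∪ P = {1,3,4,5,6,8,9,10,11,12,13}
Q ∖ R = {1,7,12,14}
(Q ∖ R) ∪ P = {1,4,5,7,8,9,11,12,13,14}
(R ∪ P) ∩ ((Q ∖ R) ∪ P) = {1,4,5,8,9,11,12,13}
((R ∪ P) ∩ ((Q ∖ R) ∪ P)) Δ S = {2,10,11,12,14}
|((R ∪ P) ∩ ((Q ∖ R) ∪ P)) Δ S| = 5

5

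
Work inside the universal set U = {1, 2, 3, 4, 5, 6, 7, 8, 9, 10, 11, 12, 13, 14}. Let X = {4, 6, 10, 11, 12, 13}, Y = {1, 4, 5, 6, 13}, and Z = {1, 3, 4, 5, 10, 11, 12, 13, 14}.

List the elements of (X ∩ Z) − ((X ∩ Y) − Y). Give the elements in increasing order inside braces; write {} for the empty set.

{4, 10, 11, 12, 13}

X ∩ Z = {4, 10, 11, 12, 13}
X ∩ Y = {4, 6, 13}
(X ∩ Y) − Y = {}
(X ∩ Z) − ((X ∩ Y) − Y) = {4, 10, 11, 12, 13}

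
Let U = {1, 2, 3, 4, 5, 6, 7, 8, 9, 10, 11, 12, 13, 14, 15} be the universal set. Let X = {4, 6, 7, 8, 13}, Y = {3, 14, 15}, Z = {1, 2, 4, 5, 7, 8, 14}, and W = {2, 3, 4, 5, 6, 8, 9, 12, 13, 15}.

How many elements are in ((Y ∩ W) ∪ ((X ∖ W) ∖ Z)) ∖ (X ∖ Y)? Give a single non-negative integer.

2

Y ∩ W = {3, 15}
X ∖ W = {7}
(X ∖ W) ∖ Z = {}
(Y ∩ W) ∪ ((X ∖ W) ∖ Z) = {3, 15}
X ∖ Y = {4, 6, 7, 8, 13}
((Y ∩ W) ∪ ((X ∖ W) ∖ Z)) ∖ (X ∖ Y) = {3, 15}
|((Y ∩ W) ∪ ((X ∖ W) ∖ Z)) ∖ (X ∖ Y)| = 2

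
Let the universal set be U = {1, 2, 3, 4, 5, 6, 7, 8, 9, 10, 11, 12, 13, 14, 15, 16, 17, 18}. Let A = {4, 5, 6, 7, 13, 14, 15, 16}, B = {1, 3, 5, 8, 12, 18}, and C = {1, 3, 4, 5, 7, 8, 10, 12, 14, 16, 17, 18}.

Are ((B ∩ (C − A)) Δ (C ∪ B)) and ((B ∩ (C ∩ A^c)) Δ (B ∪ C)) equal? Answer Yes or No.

C − A = {1, 3, 8, 10, 12, 17, 18}
B ∩ (C − A) = {1, 3, 8, 12, 18}
C ∪ B = {1, 3, 4, 5, 7, 8, 10, 12, 14, 16, 17, 18}
(B ∩ (C − A)) Δ (C ∪ B) = {4, 5, 7, 10, 14, 16, 17}
A^c = {1, 2, 3, 8, 9, 10, 11, 12, 17, 18}
C ∩ A^c = {1, 3, 8, 10, 12, 17, 18}
B ∩ (C ∩ A^c) = {1, 3, 8, 12, 18}
B ∪ C = {1, 3, 4, 5, 7, 8, 10, 12, 14, 16, 17, 18}
(B ∩ (C ∩ A^c)) Δ (B ∪ C) = {4, 5, 7, 10, 14, 16, 17}
Both equal {4, 5, 7, 10, 14, 16, 17}, so (B ∩ (C − A)) Δ (C ∪ B) = (B ∩ (C ∩ A^c)) Δ (B ∪ C).

Yes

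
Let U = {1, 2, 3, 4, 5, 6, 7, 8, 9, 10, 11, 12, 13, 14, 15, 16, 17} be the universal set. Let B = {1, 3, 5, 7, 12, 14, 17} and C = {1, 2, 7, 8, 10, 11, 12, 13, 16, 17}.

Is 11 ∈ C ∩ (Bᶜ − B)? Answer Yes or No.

Yes

11 ∉ B, so 11 ∈ Bᶜ
11 ∈ Bᶜ and 11 ∉ B, so 11 ∈ Bᶜ − B
11 ∈ C and 11 ∈ (Bᶜ − B), so 11 ∈ C ∩ (Bᶜ − B)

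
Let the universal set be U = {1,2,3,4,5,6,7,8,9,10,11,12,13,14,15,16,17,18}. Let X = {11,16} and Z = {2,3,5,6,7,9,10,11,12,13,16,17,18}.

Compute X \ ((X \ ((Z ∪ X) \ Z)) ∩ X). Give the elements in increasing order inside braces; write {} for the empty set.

Z ∪ X = {2,3,5,6,7,9,10,11,12,13,16,17,18}
(Z ∪ X) \ Z = {}
X \ ((Z ∪ X) \ Z) = {11,16}
(X \ ((Z ∪ X) \ Z)) ∩ X = {11,16}
X \ ((X \ ((Z ∪ X) \ Z)) ∩ X) = {}

{}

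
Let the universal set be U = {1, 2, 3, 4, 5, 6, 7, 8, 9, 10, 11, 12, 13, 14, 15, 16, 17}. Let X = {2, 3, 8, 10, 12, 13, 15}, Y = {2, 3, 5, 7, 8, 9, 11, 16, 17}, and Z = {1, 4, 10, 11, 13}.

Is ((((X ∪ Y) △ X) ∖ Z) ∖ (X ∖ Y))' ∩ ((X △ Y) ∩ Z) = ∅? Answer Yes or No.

No

X ∪ Y = {2, 3, 5, 7, 8, 9, 10, 11, 12, 13, 15, 16, 17}
(X ∪ Y) △ X = {5, 7, 9, 11, 16, 17}
((X ∪ Y) △ X) ∖ Z = {5, 7, 9, 16, 17}
X ∖ Y = {10, 12, 13, 15}
(((X ∪ Y) △ X) ∖ Z) ∖ (X ∖ Y) = {5, 7, 9, 16, 17}
((((X ∪ Y) △ X) ∖ Z) ∖ (X ∖ Y))' = {1, 2, 3, 4, 6, 8, 10, 11, 12, 13, 14, 15}
X △ Y = {5, 7, 9, 10, 11, 12, 13, 15, 16, 17}
(X △ Y) ∩ Z = {10, 11, 13}
10 lies in both, so they are not disjoint.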